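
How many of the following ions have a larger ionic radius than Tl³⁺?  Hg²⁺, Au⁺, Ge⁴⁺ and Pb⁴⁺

Electron counts and nuclear charges: Ge⁴⁺ (Z=32, 28 e⁻), Pb⁴⁺ (Z=82, 78 e⁻), Tl³⁺ (Z=81, 78 e⁻), Hg²⁺ (Z=80, 78 e⁻), Au⁺ (Z=79, 78 e⁻). Ge⁴⁺ < Pb⁴⁺ (same group, period 4 vs 6); Pb⁴⁺ < Tl³⁺ (both 78 e⁻, Z=82>81); Tl³⁺ < Hg²⁺ (isoelectronic, higher Z=81 is smaller); Hg²⁺ < Au⁺ (isoelectronic, higher Z=80 is smaller).
Overall: Ge⁴⁺ < Pb⁴⁺ < Tl³⁺ < Hg²⁺ < Au⁺. Tl³⁺ has 2 below it and 2 above. Count: 2.

2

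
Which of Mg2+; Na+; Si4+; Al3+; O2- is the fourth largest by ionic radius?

All of these have 10 electrons (isoelectronic). With the same electron cloud, the ion with the most protons pulls it in tightest. Nuclear charges: Si4+ (Z=14), Al3+ (Z=13), Mg2+ (Z=12), Na+ (Z=11), O2- (Z=8). Highest Z is smallest.
That gives Si4+ < Al3+ < Mg2+ < Na+ < O2-. From the largest end, number 4 is Al3+.

Al3+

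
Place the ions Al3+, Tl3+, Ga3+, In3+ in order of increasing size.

All are in the same group with charge +3. Radius grows down the group as n (the outermost shell) increases.

Al3+ < Ga3+ < In3+ < Tl3+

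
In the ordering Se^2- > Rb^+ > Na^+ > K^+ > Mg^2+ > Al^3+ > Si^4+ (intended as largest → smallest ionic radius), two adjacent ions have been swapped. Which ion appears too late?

K^+

The pair Na^+, K^+ is the wrong way round — same group and charge — period 3 sits above period 4, so Na^+ is smaller. All other adjacent pairs agree with periodic trends, so K^+ is the misplaced ion.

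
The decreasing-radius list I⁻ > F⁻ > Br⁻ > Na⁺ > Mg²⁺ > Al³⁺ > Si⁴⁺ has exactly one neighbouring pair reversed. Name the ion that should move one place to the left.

Br⁻

Check each adjacent pair. F⁻ and Br⁻ are reversed: both in group 17 with the same charge; F⁻ (period 2) has the smaller radius. No other neighbouring pair contradicts the periodic trends, so Br⁻ is the ion listed too late.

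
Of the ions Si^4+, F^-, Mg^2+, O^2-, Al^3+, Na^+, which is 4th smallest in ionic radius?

Na^+

Each ion has 10 electrons. The ranking follows nuclear charge in reverse — greater Z gives a smaller radius. Si^4+ (Z=14), Al^3+ (Z=13), Mg^2+ (Z=12), Na^+ (Z=11), F^- (Z=9), O^2- (Z=8).
So the order is Si^4+ < Al^3+ < Mg^2+ < Na^+ < F^- < O^2-; the 4th-smallest ion is Na^+.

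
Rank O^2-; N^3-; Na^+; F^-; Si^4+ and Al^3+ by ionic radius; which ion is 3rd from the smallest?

All of these have 10 electrons (isoelectronic). With the same electron cloud, the ion with the most protons pulls it in tightest. Nuclear charges: Si^4+ (Z=14), Al^3+ (Z=13), Na^+ (Z=11), F^- (Z=9), O^2- (Z=8), N^3- (Z=7). Highest Z is smallest.
Ordering: Si^4+ < Al^3+ < Na^+ < F^- < O^2- < N^3-. The 3rd smallest is Na^+.

Na^+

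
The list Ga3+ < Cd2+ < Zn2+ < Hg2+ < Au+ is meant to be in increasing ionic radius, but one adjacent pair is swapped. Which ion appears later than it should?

Zn2+

The pair Cd2+, Zn2+ is the wrong way round — both in group 12 with the same charge; Zn2+ (period 4) has the smaller radius. All other adjacent pairs agree with periodic trends, so Zn2+ is the misplaced ion.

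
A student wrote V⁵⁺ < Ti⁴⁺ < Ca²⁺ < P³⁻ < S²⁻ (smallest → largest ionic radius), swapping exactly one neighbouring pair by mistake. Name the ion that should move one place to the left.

Compare adjacent ions: S²⁻ and P³⁻ share 18 electrons; the higher nuclear charge on S (Z=16) contracts it more, so S²⁻ < P³⁻ — yet in this increasing list P³⁻ sits before S²⁻. Nothing else is reversed, so S²⁻ should move one place to the left.

S²⁻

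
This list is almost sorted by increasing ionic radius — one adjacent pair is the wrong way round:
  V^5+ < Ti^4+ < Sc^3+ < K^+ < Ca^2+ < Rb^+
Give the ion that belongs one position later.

Scanning neighbour by neighbour, only K^+/Ca^2+ violates a trend: they are isoelectronic (18 e⁻) and Ca has more protons than K (20 vs 19), making Ca^2+ smaller. That makes K^+ the one sitting a position early relative to where it belongs.

K^+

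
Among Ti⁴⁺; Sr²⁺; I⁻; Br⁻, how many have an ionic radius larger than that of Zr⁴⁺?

Tabulating Z and e⁻: Ti⁴⁺ (Z=22, 18 e⁻), Zr⁴⁺ (Z=40, 36 e⁻), Sr²⁺ (Z=38, 36 e⁻), Br⁻ (Z=35, 36 e⁻), I⁻ (Z=53, 54 e⁻). Ti⁴⁺ < Zr⁴⁺ (same group, period 4 vs 5); Zr⁴⁺ < Sr²⁺ (both 36 e⁻, Z=40>38); Sr²⁺ < Br⁻ (both 36 e⁻, Z=38>35); Br⁻ < I⁻ (same group, 1 shell fewer).
Overall: Ti⁴⁺ < Zr⁴⁺ < Sr²⁺ < Br⁻ < I⁻. Zr⁴⁺ has 1 below it and 3 above. Count: 3.

3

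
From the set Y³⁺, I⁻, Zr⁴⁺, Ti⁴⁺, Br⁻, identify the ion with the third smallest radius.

Y³⁺

Electron counts and nuclear charges: Ti⁴⁺: 18 e⁻, Z=22, Zr⁴⁺: 36 e⁻, Z=40, Y³⁺: 36 e⁻, Z=39, Br⁻: 36 e⁻, Z=35, I⁻: 54 e⁻, Z=53. Ti⁴⁺ < Zr⁴⁺ (same group, period 4 vs 5); Zr⁴⁺ < Y³⁺ (isoelectronic, higher Z=40 is smaller); Y³⁺ < Br⁻ (isoelectronic, higher Z=39 is smaller); Br⁻ < I⁻ (same group, 1 shell fewer).
Ordering: Ti⁴⁺ < Zr⁴⁺ < Y³⁺ < Br⁻ < I⁻. The third smallest is Y³⁺.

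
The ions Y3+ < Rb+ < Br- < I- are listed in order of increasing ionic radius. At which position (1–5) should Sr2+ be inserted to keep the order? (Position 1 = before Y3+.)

Y3+ (Z=39, 36 e⁻), Sr2+ (Z=38, 36 e⁻), Rb+ (Z=37, 36 e⁻), Br- (Z=35, 36 e⁻), I- (Z=53, 54 e⁻). Y3+ < Sr2+ (both 36 e⁻, Z=39>38); Sr2+ < Rb+ (both 36 e⁻, Z=38>37); Rb+ < Br- (both 36 e⁻, Z=37>35); Br- < I- (same group, 1 shell fewer).
Merged order: Y3+ < Sr2+ < Rb+ < Br- < I- — Sr2+ is number 2.

2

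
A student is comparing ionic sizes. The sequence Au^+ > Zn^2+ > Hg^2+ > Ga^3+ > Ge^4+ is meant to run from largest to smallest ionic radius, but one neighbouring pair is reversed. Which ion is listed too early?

Zn^2+

The pair Zn^2+, Hg^2+ is the wrong way round — Zn^2+ and Hg^2+ are in one column with the same charge; the lighter period-4 ion has 2 fewer shells and is smaller. All other adjacent pairs agree with periodic trends, so Zn^2+ is the misplaced ion.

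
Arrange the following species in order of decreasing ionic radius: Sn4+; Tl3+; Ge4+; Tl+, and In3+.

Tl+ > Tl3+ > In3+ > Sn4+ > Ge4+

Work out protons and electrons: Ge4+ has 28 e⁻ (Z=32), Sn4+ has 46 e⁻ (Z=50), In3+ has 46 e⁻ (Z=49), Tl3+ has 78 e⁻ (Z=81), Tl+ has 80 e⁻ (Z=81). Ge4+ < Sn4+ (same group, 1 shell fewer); Sn4+ < In3+ (isoelectronic, higher Z=50 is smaller); In3+ < Tl3+ (same group, period 5 vs 6); Tl3+ < Tl+ (higher charge on the same element).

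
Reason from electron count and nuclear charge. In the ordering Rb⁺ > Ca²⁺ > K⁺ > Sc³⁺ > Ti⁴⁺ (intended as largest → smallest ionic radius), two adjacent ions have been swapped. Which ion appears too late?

K⁺

Check each adjacent pair. Ca²⁺ and K⁺ are reversed: both have 18 electrons but Z(Ca)=20 > Z(K)=19, so Ca²⁺ should be the smaller of the two. No other neighbouring pair contradicts the periodic trends, so K⁺ is the ion listed too late.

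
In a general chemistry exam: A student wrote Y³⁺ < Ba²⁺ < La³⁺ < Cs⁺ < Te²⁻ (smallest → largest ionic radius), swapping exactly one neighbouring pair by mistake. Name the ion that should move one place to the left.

Check each adjacent pair. Ba²⁺ and La³⁺ are reversed: they are isoelectronic (54 e⁻) and La has more protons than Ba (57 vs 56), making La³⁺ smaller. No other neighbouring pair contradicts the periodic trends, so La³⁺ is the ion listed too late.

La³⁺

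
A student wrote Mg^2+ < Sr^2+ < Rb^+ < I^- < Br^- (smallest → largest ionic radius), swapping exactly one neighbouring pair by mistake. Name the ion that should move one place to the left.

Br^-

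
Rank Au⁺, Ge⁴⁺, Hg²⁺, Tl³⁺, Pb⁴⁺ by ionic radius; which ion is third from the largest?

Work out protons and electrons: Ge⁴⁺: 28 e⁻, Z=32, Pb⁴⁺: 78 e⁻, Z=82, Tl³⁺: 78 e⁻, Z=81, Hg²⁺: 78 e⁻, Z=80, Au⁺: 78 e⁻, Z=79. Ge⁴⁺ < Pb⁴⁺ (same group, period 4 vs 6); Pb⁴⁺ < Tl³⁺ (isoelectronic, higher Z=82 is smaller); Tl³⁺ < Hg²⁺ (both 78 e⁻, Z=81>80); Hg²⁺ < Au⁺ (isoelectronic, higher Z=80 is smaller).
Ordering: Ge⁴⁺ < Pb⁴⁺ < Tl³⁺ < Hg²⁺ < Au⁺. The third largest is Tl³⁺.

Tl³⁺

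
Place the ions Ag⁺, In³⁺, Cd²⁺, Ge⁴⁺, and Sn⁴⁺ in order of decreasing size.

Electron counts and nuclear charges: Ge⁴⁺: 28 e⁻, Z=32, Sn⁴⁺: 46 e⁻, Z=50, In³⁺: 46 e⁻, Z=49, Cd²⁺: 46 e⁻, Z=48, Ag⁺: 46 e⁻, Z=47. Ge⁴⁺ < Sn⁴⁺ (same group, period 4 vs 5); Sn⁴⁺ < In³⁺ (both 46 e⁻, Z=50>49); In³⁺ < Cd²⁺ (both 46 e⁻, Z=49>48); Cd²⁺ < Ag⁺ (both 46 e⁻, Z=48>47).

Ag⁺ > Cd²⁺ > In³⁺ > Sn⁴⁺ > Ge⁴⁺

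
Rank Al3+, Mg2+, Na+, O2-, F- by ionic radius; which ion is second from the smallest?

All of these have 10 electrons (isoelectronic). With the same electron cloud, the ion with the most protons pulls it in tightest. Nuclear charges: Al3+ (Z=13), Mg2+ (Z=12), Na+ (Z=11), F- (Z=9), O2- (Z=8). Highest Z is smallest.
So the order is Al3+ < Mg2+ < Na+ < F- < O2-; the 2nd-smallest ion is Mg2+.

Mg2+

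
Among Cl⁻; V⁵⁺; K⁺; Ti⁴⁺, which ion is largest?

Cl⁻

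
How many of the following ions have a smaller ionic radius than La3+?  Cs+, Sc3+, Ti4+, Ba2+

2

Ti4+: 18 e⁻, Z=22, Sc3+: 18 e⁻, Z=21, La3+: 54 e⁻, Z=57, Ba2+: 54 e⁻, Z=56, Cs+: 54 e⁻, Z=55. Ti4+ < Sc3+ (both 18 e⁻, Z=22>21); Sc3+ < La3+ (same group, period 4 vs 6); La3+ < Ba2+ (both 54 e⁻, Z=57>56); Ba2+ < Cs+ (isoelectronic, higher Z=56 is smaller).
Relative to La3+, the ions that are smaller are Ti4+, Sc3+. So 2 are smaller.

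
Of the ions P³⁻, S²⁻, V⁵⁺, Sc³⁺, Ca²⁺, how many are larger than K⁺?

2

Each ion has 18 electrons. The ranking follows nuclear charge in reverse — greater Z gives a smaller radius. V⁵⁺ (Z=23), Sc³⁺ (Z=21), Ca²⁺ (Z=20), K⁺ (Z=19), S²⁻ (Z=16), P³⁻ (Z=15).
Relative to K⁺, the ions that are larger are S²⁻, P³⁻. That's 2.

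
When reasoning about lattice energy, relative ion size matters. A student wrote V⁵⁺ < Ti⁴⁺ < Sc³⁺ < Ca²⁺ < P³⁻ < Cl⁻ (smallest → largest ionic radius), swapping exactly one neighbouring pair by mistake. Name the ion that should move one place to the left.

Cl⁻

Check each adjacent pair. P³⁻ and Cl⁻ are reversed: Cl⁻ and P³⁻ share 18 electrons; the higher nuclear charge on Cl (Z=17) contracts it more, so Cl⁻ < P³⁻. No other neighbouring pair contradicts the periodic trends, so Cl⁻ is the ion listed too late.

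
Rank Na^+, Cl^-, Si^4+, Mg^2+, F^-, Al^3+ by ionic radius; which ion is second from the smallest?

Tabulating Z and e⁻: Si^4+ (Z=14, 10 e⁻), Al^3+ (Z=13, 10 e⁻), Mg^2+ (Z=12, 10 e⁻), Na^+ (Z=11, 10 e⁻), F^- (Z=9, 10 e⁻), Cl^- (Z=17, 18 e⁻). Si^4+ < Al^3+ (isoelectronic, higher Z=14 is smaller); Al^3+ < Mg^2+ (both 10 e⁻, Z=13>12); Mg^2+ < Na^+ (both 10 e⁻, Z=12>11); Na^+ < F^- (both 10 e⁻, Z=11>9); F^- < Cl^- (same group, period 2 vs 3).
That gives Si^4+ < Al^3+ < Mg^2+ < Na^+ < F^- < Cl^-. From the smallest end, number 2 is Al^3+.

Al^3+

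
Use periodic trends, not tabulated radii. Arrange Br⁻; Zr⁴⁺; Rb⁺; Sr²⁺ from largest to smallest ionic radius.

Isoelectronic series (36 e⁻ each). Size is set by nuclear charge: more protons means a smaller ion. Zr⁴⁺ (Z=40), Sr²⁺ (Z=38), Rb⁺ (Z=37), Br⁻ (Z=35).

Br⁻ > Rb⁺ > Sr²⁺ > Zr⁴⁺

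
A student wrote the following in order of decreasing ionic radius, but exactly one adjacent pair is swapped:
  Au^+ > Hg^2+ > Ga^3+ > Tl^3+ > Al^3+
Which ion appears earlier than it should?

Ga^3+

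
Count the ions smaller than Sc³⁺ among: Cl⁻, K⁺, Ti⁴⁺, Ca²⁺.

1

Each ion has 18 electrons. The ranking follows nuclear charge in reverse — greater Z gives a smaller radius. Ti⁴⁺ (Z=22), Sc³⁺ (Z=21), Ca²⁺ (Z=20), K⁺ (Z=19), Cl⁻ (Z=17).
Relative to Sc³⁺, the ions that are smaller are Ti⁴⁺. Count: 1.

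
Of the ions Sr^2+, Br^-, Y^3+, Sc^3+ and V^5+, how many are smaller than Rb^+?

4

First list Z and electron count for each: V^5+: 18 e⁻, Z=23, Sc^3+: 18 e⁻, Z=21, Y^3+: 36 e⁻, Z=39, Sr^2+: 36 e⁻, Z=38, Rb^+: 36 e⁻, Z=37, Br^-: 36 e⁻, Z=35. V^5+ < Sc^3+ (isoelectronic, higher Z=23 is smaller); Sc^3+ < Y^3+ (same group, 1 shell fewer); Y^3+ < Sr^2+ (isoelectronic, higher Z=39 is smaller); Sr^2+ < Rb^+ (both 36 e⁻, Z=38>37); Rb^+ < Br^- (isoelectronic, higher Z=37 is smaller).
Relative to Rb^+, the ions that are smaller are V^5+, Sc^3+, Y^3+, Sr^2+. That's 4.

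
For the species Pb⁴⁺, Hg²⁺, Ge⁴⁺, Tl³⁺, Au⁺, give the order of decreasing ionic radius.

Ge⁴⁺: 28 e⁻, Z=32, Pb⁴⁺: 78 e⁻, Z=82, Tl³⁺: 78 e⁻, Z=81, Hg²⁺: 78 e⁻, Z=80, Au⁺: 78 e⁻, Z=79. Ge⁴⁺ < Pb⁴⁺ (same group, period 4 vs 6); Pb⁴⁺ < Tl³⁺ (isoelectronic, higher Z=82 is smaller); Tl³⁺ < Hg²⁺ (isoelectronic, higher Z=81 is smaller); Hg²⁺ < Au⁺ (both 78 e⁻, Z=80>79).

Au⁺ > Hg²⁺ > Tl³⁺ > Pb⁴⁺ > Ge⁴⁺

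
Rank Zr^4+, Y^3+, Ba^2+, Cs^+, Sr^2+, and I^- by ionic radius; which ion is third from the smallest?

First list Z and electron count for each: Zr^4+ (Z=40, 36 e⁻), Y^3+ (Z=39, 36 e⁻), Sr^2+ (Z=38, 36 e⁻), Ba^2+ (Z=56, 54 e⁻), Cs^+ (Z=55, 54 e⁻), I^- (Z=53, 54 e⁻). Zr^4+ < Y^3+ (both 36 e⁻, Z=40>39); Y^3+ < Sr^2+ (both 36 e⁻, Z=39>38); Sr^2+ < Ba^2+ (same group, period 5 vs 6); Ba^2+ < Cs^+ (both 54 e⁻, Z=56>55); Cs^+ < I^- (both 54 e⁻, Z=55>53).
Ordering: Zr^4+ < Y^3+ < Sr^2+ < Ba^2+ < Cs^+ < I^-. The third smallest is Sr^2+.

Sr^2+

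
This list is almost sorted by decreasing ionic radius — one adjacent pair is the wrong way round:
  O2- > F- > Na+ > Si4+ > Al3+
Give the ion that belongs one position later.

Scanning neighbour by neighbour, only Si4+/Al3+ violates a trend: both have 10 electrons but Z(Si)=14 > Z(Al)=13, so Si4+ should be the smaller of the two. That makes Si4+ the one sitting a position early relative to where it belongs.

Si4+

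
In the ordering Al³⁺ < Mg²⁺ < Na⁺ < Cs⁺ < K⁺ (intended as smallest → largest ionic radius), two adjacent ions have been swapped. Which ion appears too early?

Cs⁺

The pair Cs⁺, K⁺ is the wrong way round — K⁺ and Cs⁺ are in one column with the same charge; the lighter period-4 ion has 2 fewer shells and is smaller. All other adjacent pairs agree with periodic trends, so Cs⁺ is the misplaced ion.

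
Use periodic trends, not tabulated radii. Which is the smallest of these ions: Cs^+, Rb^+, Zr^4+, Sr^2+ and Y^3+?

Work out protons and electrons: Zr^4+ has 36 e⁻ (Z=40), Y^3+ has 36 e⁻ (Z=39), Sr^2+ has 36 e⁻ (Z=38), Rb^+ has 36 e⁻ (Z=37), Cs^+ has 54 e⁻ (Z=55). Zr^4+ < Y^3+ (both 36 e⁻, Z=40>39); Y^3+ < Sr^2+ (both 36 e⁻, Z=39>38); Sr^2+ < Rb^+ (both 36 e⁻, Z=38>37); Rb^+ < Cs^+ (same group, 1 shell fewer).

Zr^4+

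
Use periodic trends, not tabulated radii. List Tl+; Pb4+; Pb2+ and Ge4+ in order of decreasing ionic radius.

Tl+ > Pb2+ > Pb4+ > Ge4+

Work out protons and electrons: Ge4+ (Z=32, 28 e⁻), Pb4+ (Z=82, 78 e⁻), Pb2+ (Z=82, 80 e⁻), Tl+ (Z=81, 80 e⁻). Ge4+ < Pb4+ (same group, 2 shells fewer); Pb4+ < Pb2+ (higher charge on the same element); Pb2+ < Tl+ (isoelectronic, higher Z=82 is smaller).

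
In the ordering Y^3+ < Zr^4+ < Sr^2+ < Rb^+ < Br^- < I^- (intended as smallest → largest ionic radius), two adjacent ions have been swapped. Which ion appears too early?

Y^3+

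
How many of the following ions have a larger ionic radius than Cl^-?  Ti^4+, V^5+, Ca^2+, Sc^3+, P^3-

1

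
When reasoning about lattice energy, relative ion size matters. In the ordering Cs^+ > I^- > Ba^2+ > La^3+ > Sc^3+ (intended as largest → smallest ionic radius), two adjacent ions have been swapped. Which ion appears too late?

I^-

The pair Cs^+, I^- is the wrong way round — both have 54 electrons but Z(Cs)=55 > Z(I)=53, so Cs^+ should be the smaller of the two. All other adjacent pairs agree with periodic trends, so I^- is the misplaced ion.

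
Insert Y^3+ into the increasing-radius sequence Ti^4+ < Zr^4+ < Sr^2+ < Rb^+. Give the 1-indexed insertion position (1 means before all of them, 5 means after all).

3

Electron counts and nuclear charges: Ti^4+ has 18 e⁻ (Z=22), Zr^4+ has 36 e⁻ (Z=40), Y^3+ has 36 e⁻ (Z=39), Sr^2+ has 36 e⁻ (Z=38), Rb^+ has 36 e⁻ (Z=37). Ti^4+ < Zr^4+ (same group, 1 shell fewer); Zr^4+ < Y^3+ (both 36 e⁻, Z=40>39); Y^3+ < Sr^2+ (isoelectronic, higher Z=39 is smaller); Sr^2+ < Rb^+ (both 36 e⁻, Z=38>37).
Putting Y^3+ in gives Ti^4+ < Zr^4+ < Y^3+ < Sr^2+ < Rb^+; it lands at slot 3.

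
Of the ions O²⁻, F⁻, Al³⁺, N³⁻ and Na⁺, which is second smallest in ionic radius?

All of these have 10 electrons (isoelectronic). With the same electron cloud, the ion with the most protons pulls it in tightest. Nuclear charges: Al³⁺ (Z=13), Na⁺ (Z=11), F⁻ (Z=9), O²⁻ (Z=8), N³⁻ (Z=7). Highest Z is smallest.
That gives Al³⁺ < Na⁺ < F⁻ < O²⁻ < N³⁻. From the smallest end, number 2 is Na⁺.

Na⁺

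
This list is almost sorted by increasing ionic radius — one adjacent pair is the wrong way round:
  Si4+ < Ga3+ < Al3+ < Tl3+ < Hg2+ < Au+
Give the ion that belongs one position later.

Compare adjacent ions: both in group 13 with the same charge; Al3+ (period 3) has the smaller radius — yet in this increasing list Ga3+ sits before Al3+. Nothing else is reversed, so Ga3+ should move one place to the right.

Ga3+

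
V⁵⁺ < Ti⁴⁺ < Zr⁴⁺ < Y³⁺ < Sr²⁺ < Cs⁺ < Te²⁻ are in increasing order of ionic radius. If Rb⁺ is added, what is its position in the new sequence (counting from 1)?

6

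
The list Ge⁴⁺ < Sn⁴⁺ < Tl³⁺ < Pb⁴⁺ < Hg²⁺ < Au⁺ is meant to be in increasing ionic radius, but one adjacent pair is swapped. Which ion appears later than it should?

Scanning neighbour by neighbour, only Tl³⁺/Pb⁴⁺ violates a trend: both have 78 electrons but Z(Pb)=82 > Z(Tl)=81, so Pb⁴⁺ should be the smaller of the two. That makes Pb⁴⁺ the one sitting a position late relative to where it belongs.

Pb⁴⁺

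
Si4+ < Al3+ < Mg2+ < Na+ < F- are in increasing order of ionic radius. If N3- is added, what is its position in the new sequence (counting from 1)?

6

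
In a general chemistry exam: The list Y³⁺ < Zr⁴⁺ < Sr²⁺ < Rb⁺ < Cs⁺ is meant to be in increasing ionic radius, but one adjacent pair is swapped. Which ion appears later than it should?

Zr⁴⁺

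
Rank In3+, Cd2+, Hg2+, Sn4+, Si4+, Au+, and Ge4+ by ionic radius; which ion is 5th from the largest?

Electron counts and nuclear charges: Si4+ has 10 e⁻ (Z=14), Ge4+ has 28 e⁻ (Z=32), Sn4+ has 46 e⁻ (Z=50), In3+ has 46 e⁻ (Z=49), Cd2+ has 46 e⁻ (Z=48), Hg2+ has 78 e⁻ (Z=80), Au+ has 78 e⁻ (Z=79). Si4+ < Ge4+ (same group, 1 shell fewer); Ge4+ < Sn4+ (same group, period 4 vs 5); Sn4+ < In3+ (isoelectronic, higher Z=50 is smaller); In3+ < Cd2+ (isoelectronic, higher Z=49 is smaller); Cd2+ < Hg2+ (same group, 1 shell fewer); Hg2+ < Au+ (both 78 e⁻, Z=80>79).
Full ascending order: Si4+ < Ge4+ < Sn4+ < In3+ < Cd2+ < Hg2+ < Au+. Counting from the largest, position 5 is Sn4+.

Sn4+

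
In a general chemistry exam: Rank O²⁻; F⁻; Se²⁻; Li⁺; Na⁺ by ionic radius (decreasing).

Se²⁻ > O²⁻ > F⁻ > Na⁺ > Li⁺

First list Z and electron count for each: Li⁺: 2 e⁻, Z=3, Na⁺: 10 e⁻, Z=11, F⁻: 10 e⁻, Z=9, O²⁻: 10 e⁻, Z=8, Se²⁻: 36 e⁻, Z=34. Li⁺ < Na⁺ (same group, 1 shell fewer); Na⁺ < F⁻ (isoelectronic, higher Z=11 is smaller); F⁻ < O²⁻ (both 10 e⁻, Z=9>8); O²⁻ < Se²⁻ (same group, 2 shells fewer).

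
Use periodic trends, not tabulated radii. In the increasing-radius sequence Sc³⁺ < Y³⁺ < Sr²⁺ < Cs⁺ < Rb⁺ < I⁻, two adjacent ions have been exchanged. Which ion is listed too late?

Rb⁺

Compare adjacent ions: both in group 1 with the same charge; Rb⁺ (period 5) has the smaller radius — yet in this increasing list Cs⁺ sits before Rb⁺. Nothing else is reversed, so Rb⁺ should move one place to the left.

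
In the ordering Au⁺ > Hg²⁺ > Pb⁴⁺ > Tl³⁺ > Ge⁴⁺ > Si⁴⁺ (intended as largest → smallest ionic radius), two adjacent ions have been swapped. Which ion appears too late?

The pair Pb⁴⁺, Tl³⁺ is the wrong way round — both have 78 electrons but Z(Pb)=82 > Z(Tl)=81, so Pb⁴⁺ should be the smaller of the two. All other adjacent pairs agree with periodic trends, so Tl³⁺ is the misplaced ion.

Tl³⁺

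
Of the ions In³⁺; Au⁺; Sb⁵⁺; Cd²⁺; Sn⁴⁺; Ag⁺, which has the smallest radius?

Sb⁵⁺

First list Z and electron count for each: Sb⁵⁺ has 46 e⁻ (Z=51), Sn⁴⁺ has 46 e⁻ (Z=50), In³⁺ has 46 e⁻ (Z=49), Cd²⁺ has 46 e⁻ (Z=48), Ag⁺ has 46 e⁻ (Z=47), Au⁺ has 78 e⁻ (Z=79). Sb⁵⁺ < Sn⁴⁺ (both 46 e⁻, Z=51>50); Sn⁴⁺ < In³⁺ (isoelectronic, higher Z=50 is smaller); In³⁺ < Cd²⁺ (isoelectronic, higher Z=49 is smaller); Cd²⁺ < Ag⁺ (both 46 e⁻, Z=48>47); Ag⁺ < Au⁺ (same group, 1 shell fewer).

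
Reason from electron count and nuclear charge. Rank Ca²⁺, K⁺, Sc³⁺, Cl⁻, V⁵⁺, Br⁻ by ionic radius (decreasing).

Br⁻ > Cl⁻ > K⁺ > Ca²⁺ > Sc³⁺ > V⁵⁺

Work out protons and electrons: V⁵⁺ (Z=23, 18 e⁻), Sc³⁺ (Z=21, 18 e⁻), Ca²⁺ (Z=20, 18 e⁻), K⁺ (Z=19, 18 e⁻), Cl⁻ (Z=17, 18 e⁻), Br⁻ (Z=35, 36 e⁻). V⁵⁺ < Sc³⁺ (both 18 e⁻, Z=23>21); Sc³⁺ < Ca²⁺ (isoelectronic, higher Z=21 is smaller); Ca²⁺ < K⁺ (both 18 e⁻, Z=20>19); K⁺ < Cl⁻ (both 18 e⁻, Z=19>17); Cl⁻ < Br⁻ (same group, 1 shell fewer).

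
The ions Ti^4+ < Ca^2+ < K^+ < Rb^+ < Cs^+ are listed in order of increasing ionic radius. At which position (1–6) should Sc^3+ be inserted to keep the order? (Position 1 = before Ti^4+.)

2

Work out protons and electrons: Ti^4+ has 18 e⁻ (Z=22), Sc^3+ has 18 e⁻ (Z=21), Ca^2+ has 18 e⁻ (Z=20), K^+ has 18 e⁻ (Z=19), Rb^+ has 36 e⁻ (Z=37), Cs^+ has 54 e⁻ (Z=55). Ti^4+ < Sc^3+ (isoelectronic, higher Z=22 is smaller); Sc^3+ < Ca^2+ (both 18 e⁻, Z=21>20); Ca^2+ < K^+ (both 18 e⁻, Z=20>19); K^+ < Rb^+ (same group, period 4 vs 5); Rb^+ < Cs^+ (same group, 1 shell fewer).
Merged order: Ti^4+ < Sc^3+ < Ca^2+ < K^+ < Rb^+ < Cs^+ — Sc^3+ is number 2.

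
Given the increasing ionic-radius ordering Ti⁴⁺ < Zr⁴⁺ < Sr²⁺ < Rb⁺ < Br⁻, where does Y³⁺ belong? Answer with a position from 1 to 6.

Electron counts and nuclear charges: Ti⁴⁺: 18 e⁻, Z=22, Zr⁴⁺: 36 e⁻, Z=40, Y³⁺: 36 e⁻, Z=39, Sr²⁺: 36 e⁻, Z=38, Rb⁺: 36 e⁻, Z=37, Br⁻: 36 e⁻, Z=35. Ti⁴⁺ < Zr⁴⁺ (same group, 1 shell fewer); Zr⁴⁺ < Y³⁺ (isoelectronic, higher Z=40 is smaller); Y³⁺ < Sr²⁺ (isoelectronic, higher Z=39 is smaller); Sr²⁺ < Rb⁺ (both 36 e⁻, Z=38>37); Rb⁺ < Br⁻ (both 36 e⁻, Z=37>35).
The complete sequence is Ti⁴⁺ < Zr⁴⁺ < Y³⁺ < Sr²⁺ < Rb⁺ < Br⁻. Y³⁺ sits at position 3.

3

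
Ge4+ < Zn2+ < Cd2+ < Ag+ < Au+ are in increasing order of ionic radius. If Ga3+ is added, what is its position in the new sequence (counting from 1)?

Work out protons and electrons: Ge4+ (Z=32, 28 e⁻), Ga3+ (Z=31, 28 e⁻), Zn2+ (Z=30, 28 e⁻), Cd2+ (Z=48, 46 e⁻), Ag+ (Z=47, 46 e⁻), Au+ (Z=79, 78 e⁻). Ge4+ < Ga3+ (both 28 e⁻, Z=32>31); Ga3+ < Zn2+ (both 28 e⁻, Z=31>30); Zn2+ < Cd2+ (same group, 1 shell fewer); Cd2+ < Ag+ (both 46 e⁻, Z=48>47); Ag+ < Au+ (same group, period 5 vs 6).
The complete sequence is Ge4+ < Ga3+ < Zn2+ < Cd2+ < Ag+ < Au+. Ga3+ sits at position 2.

2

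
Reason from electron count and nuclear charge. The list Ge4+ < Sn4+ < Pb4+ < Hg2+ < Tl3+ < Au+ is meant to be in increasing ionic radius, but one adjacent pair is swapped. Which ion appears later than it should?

Check each adjacent pair. Hg2+ and Tl3+ are reversed: Tl3+ and Hg2+ share 78 electrons; the higher nuclear charge on Tl (Z=81) contracts it more, so Tl3+ < Hg2+. No other neighbouring pair contradicts the periodic trends, so Tl3+ is the ion listed too late.

Tl3+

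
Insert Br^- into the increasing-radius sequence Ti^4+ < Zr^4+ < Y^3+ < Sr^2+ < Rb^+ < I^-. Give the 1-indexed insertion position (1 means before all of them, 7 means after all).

Ti^4+ (Z=22, 18 e⁻), Zr^4+ (Z=40, 36 e⁻), Y^3+ (Z=39, 36 e⁻), Sr^2+ (Z=38, 36 e⁻), Rb^+ (Z=37, 36 e⁻), Br^- (Z=35, 36 e⁻), I^- (Z=53, 54 e⁻). Ti^4+ < Zr^4+ (same group, period 4 vs 5); Zr^4+ < Y^3+ (both 36 e⁻, Z=40>39); Y^3+ < Sr^2+ (isoelectronic, higher Z=39 is smaller); Sr^2+ < Rb^+ (isoelectronic, higher Z=38 is smaller); Rb^+ < Br^- (isoelectronic, higher Z=37 is smaller); Br^- < I^- (same group, period 4 vs 5).
Merged order: Ti^4+ < Zr^4+ < Y^3+ < Sr^2+ < Rb^+ < Br^- < I^- — Br^- is number 6.

6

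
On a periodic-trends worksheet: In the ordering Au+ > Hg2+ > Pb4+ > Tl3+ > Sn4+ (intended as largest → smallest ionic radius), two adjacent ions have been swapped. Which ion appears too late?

Tl3+

Scanning neighbour by neighbour, only Pb4+/Tl3+ violates a trend: they are isoelectronic (78 e⁻) and Pb has more protons than Tl (82 vs 81), making Pb4+ smaller. That makes Tl3+ the one sitting a position late relative to where it belongs.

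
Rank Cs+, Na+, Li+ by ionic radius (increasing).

Li+ < Na+ < Cs+

These ions sit in one column with identical charge. Each step down the periodic table adds a principal shell, increasing the radius.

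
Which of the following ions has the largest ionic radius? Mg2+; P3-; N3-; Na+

P3-

Mg2+ has 10 e⁻ (Z=12), Na+ has 10 e⁻ (Z=11), N3- has 10 e⁻ (Z=7), P3- has 18 e⁻ (Z=15). Mg2+ < Na+ (isoelectronic, higher Z=12 is smaller); Na+ < N3- (both 10 e⁻, Z=11>7); N3- < P3- (same group, period 2 vs 3).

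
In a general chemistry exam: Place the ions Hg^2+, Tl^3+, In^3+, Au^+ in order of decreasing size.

Au^+ > Hg^2+ > Tl^3+ > In^3+

Tabulating Z and e⁻: In^3+: 46 e⁻, Z=49, Tl^3+: 78 e⁻, Z=81, Hg^2+: 78 e⁻, Z=80, Au^+: 78 e⁻, Z=79. In^3+ < Tl^3+ (same group, period 5 vs 6); Tl^3+ < Hg^2+ (both 78 e⁻, Z=81>80); Hg^2+ < Au^+ (both 78 e⁻, Z=80>79).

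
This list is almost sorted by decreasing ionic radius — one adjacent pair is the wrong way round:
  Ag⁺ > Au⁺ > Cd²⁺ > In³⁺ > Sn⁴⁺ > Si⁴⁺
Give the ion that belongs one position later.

Check each adjacent pair. Ag⁺ and Au⁺ are reversed: Ag⁺ and Au⁺ are in one column with the same charge; the lighter period-5 ion has one fewer shell and is smaller. No other neighbouring pair contradicts the periodic trends, so Ag⁺ is the ion listed too early.

Ag⁺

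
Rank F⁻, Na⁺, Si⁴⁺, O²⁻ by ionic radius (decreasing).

O²⁻ > F⁻ > Na⁺ > Si⁴⁺

Isoelectronic series (10 e⁻ each). Size is set by nuclear charge: more protons means a smaller ion. Si⁴⁺ (Z=14), Na⁺ (Z=11), F⁻ (Z=9), O²⁻ (Z=8).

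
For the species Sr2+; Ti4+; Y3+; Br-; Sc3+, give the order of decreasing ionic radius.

Br- > Sr2+ > Y3+ > Sc3+ > Ti4+

Tabulating Z and e⁻: Ti4+: 18 e⁻, Z=22, Sc3+: 18 e⁻, Z=21, Y3+: 36 e⁻, Z=39, Sr2+: 36 e⁻, Z=38, Br-: 36 e⁻, Z=35. Ti4+ < Sc3+ (isoelectronic, higher Z=22 is smaller); Sc3+ < Y3+ (same group, period 4 vs 5); Y3+ < Sr2+ (isoelectronic, higher Z=39 is smaller); Sr2+ < Br- (both 36 e⁻, Z=38>35).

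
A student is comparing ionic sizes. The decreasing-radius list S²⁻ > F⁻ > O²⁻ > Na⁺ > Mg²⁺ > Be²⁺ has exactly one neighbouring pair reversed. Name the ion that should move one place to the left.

O²⁻

Compare adjacent ions: both have 10 electrons but Z(F)=9 > Z(O)=8, so F⁻ should be the smaller of the two — yet in this decreasing list F⁻ sits before O²⁻. Nothing else is reversed, so O²⁻ should move one place to the left.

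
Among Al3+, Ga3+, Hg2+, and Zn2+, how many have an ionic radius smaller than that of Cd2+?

First list Z and electron count for each: Al3+: 10 e⁻, Z=13, Ga3+: 28 e⁻, Z=31, Zn2+: 28 e⁻, Z=30, Cd2+: 46 e⁻, Z=48, Hg2+: 78 e⁻, Z=80. Al3+ < Ga3+ (same group, period 3 vs 4); Ga3+ < Zn2+ (both 28 e⁻, Z=31>30); Zn2+ < Cd2+ (same group, 1 shell fewer); Cd2+ < Hg2+ (same group, period 5 vs 6).
Placing each against Cd2+: smaller — Al3+, Ga3+, Zn2+; larger — Hg2+. That's 3.

3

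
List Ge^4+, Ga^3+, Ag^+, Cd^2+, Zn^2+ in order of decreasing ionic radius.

First list Z and electron count for each: Ge^4+ (Z=32, 28 e⁻), Ga^3+ (Z=31, 28 e⁻), Zn^2+ (Z=30, 28 e⁻), Cd^2+ (Z=48, 46 e⁻), Ag^+ (Z=47, 46 e⁻). Ge^4+ < Ga^3+ (isoelectronic, higher Z=32 is smaller); Ga^3+ < Zn^2+ (isoelectronic, higher Z=31 is smaller); Zn^2+ < Cd^2+ (same group, 1 shell fewer); Cd^2+ < Ag^+ (both 46 e⁻, Z=48>47).

Ag^+ > Cd^2+ > Zn^2+ > Ga^3+ > Ge^4+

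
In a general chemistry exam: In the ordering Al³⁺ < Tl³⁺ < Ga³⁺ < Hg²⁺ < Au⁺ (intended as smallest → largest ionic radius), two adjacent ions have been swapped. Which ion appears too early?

Tl³⁺

Scanning neighbour by neighbour, only Tl³⁺/Ga³⁺ violates a trend: Ga³⁺ and Tl³⁺ are in one column with the same charge; the lighter period-4 ion has 2 fewer shells and is smaller. That makes Tl³⁺ the one sitting a position early relative to where it belongs.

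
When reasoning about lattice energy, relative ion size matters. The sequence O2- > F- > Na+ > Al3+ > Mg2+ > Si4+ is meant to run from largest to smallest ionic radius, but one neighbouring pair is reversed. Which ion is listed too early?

Al3+

Check each adjacent pair. Al3+ and Mg2+ are reversed: both have 10 electrons but Z(Al)=13 > Z(Mg)=12, so Al3+ should be the smaller of the two. No other neighbouring pair contradicts the periodic trends, so Al3+ is the ion listed too early.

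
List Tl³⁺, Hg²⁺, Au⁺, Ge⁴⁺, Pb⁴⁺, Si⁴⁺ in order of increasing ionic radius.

Si⁴⁺ < Ge⁴⁺ < Pb⁴⁺ < Tl³⁺ < Hg²⁺ < Au⁺

Electron counts and nuclear charges: Si⁴⁺ has 10 e⁻ (Z=14), Ge⁴⁺ has 28 e⁻ (Z=32), Pb⁴⁺ has 78 e⁻ (Z=82), Tl³⁺ has 78 e⁻ (Z=81), Hg²⁺ has 78 e⁻ (Z=80), Au⁺ has 78 e⁻ (Z=79). Si⁴⁺ < Ge⁴⁺ (same group, period 3 vs 4); Ge⁴⁺ < Pb⁴⁺ (same group, period 4 vs 6); Pb⁴⁺ < Tl³⁺ (both 78 e⁻, Z=82>81); Tl³⁺ < Hg²⁺ (isoelectronic, higher Z=81 is smaller); Hg²⁺ < Au⁺ (isoelectronic, higher Z=80 is smaller).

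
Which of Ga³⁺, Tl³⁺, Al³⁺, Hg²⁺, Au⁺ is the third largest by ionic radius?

Tl³⁺

Al³⁺: 10 e⁻, Z=13, Ga³⁺: 28 e⁻, Z=31, Tl³⁺: 78 e⁻, Z=81, Hg²⁺: 78 e⁻, Z=80, Au⁺: 78 e⁻, Z=79. Al³⁺ < Ga³⁺ (same group, period 3 vs 4); Ga³⁺ < Tl³⁺ (same group, period 4 vs 6); Tl³⁺ < Hg²⁺ (isoelectronic, higher Z=81 is smaller); Hg²⁺ < Au⁺ (both 78 e⁻, Z=80>79).
So the order is Al³⁺ < Ga³⁺ < Tl³⁺ < Hg²⁺ < Au⁺; the 3rd-largest ion is Tl³⁺.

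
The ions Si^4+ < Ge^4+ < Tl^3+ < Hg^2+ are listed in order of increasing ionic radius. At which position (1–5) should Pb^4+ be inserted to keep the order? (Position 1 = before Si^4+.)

Electron counts and nuclear charges: Si^4+: 10 e⁻, Z=14, Ge^4+: 28 e⁻, Z=32, Pb^4+: 78 e⁻, Z=82, Tl^3+: 78 e⁻, Z=81, Hg^2+: 78 e⁻, Z=80. Si^4+ < Ge^4+ (same group, 1 shell fewer); Ge^4+ < Pb^4+ (same group, 2 shells fewer); Pb^4+ < Tl^3+ (both 78 e⁻, Z=82>81); Tl^3+ < Hg^2+ (isoelectronic, higher Z=81 is smaller).
The complete sequence is Si^4+ < Ge^4+ < Pb^4+ < Tl^3+ < Hg^2+. Pb^4+ sits at position 3.

3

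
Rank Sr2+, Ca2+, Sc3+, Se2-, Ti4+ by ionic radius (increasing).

Ti4+ < Sc3+ < Ca2+ < Sr2+ < Se2-

Tabulating Z and e⁻: Ti4+ has 18 e⁻ (Z=22), Sc3+ has 18 e⁻ (Z=21), Ca2+ has 18 e⁻ (Z=20), Sr2+ has 36 e⁻ (Z=38), Se2- has 36 e⁻ (Z=34). Ti4+ < Sc3+ (both 18 e⁻, Z=22>21); Sc3+ < Ca2+ (both 18 e⁻, Z=21>20); Ca2+ < Sr2+ (same group, 1 shell fewer); Sr2+ < Se2- (isoelectronic, higher Z=38 is smaller).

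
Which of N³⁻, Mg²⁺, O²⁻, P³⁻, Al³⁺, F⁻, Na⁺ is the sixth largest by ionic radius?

Mg²⁺

Work out protons and electrons: Al³⁺ has 10 e⁻ (Z=13), Mg²⁺ has 10 e⁻ (Z=12), Na⁺ has 10 e⁻ (Z=11), F⁻ has 10 e⁻ (Z=9), O²⁻ has 10 e⁻ (Z=8), N³⁻ has 10 e⁻ (Z=7), P³⁻ has 18 e⁻ (Z=15). Al³⁺ < Mg²⁺ (both 10 e⁻, Z=13>12); Mg²⁺ < Na⁺ (both 10 e⁻, Z=12>11); Na⁺ < F⁻ (both 10 e⁻, Z=11>9); F⁻ < O²⁻ (both 10 e⁻, Z=9>8); O²⁻ < N³⁻ (isoelectronic, higher Z=8 is smaller); N³⁻ < P³⁻ (same group, 1 shell fewer).
Ordering: Al³⁺ < Mg²⁺ < Na⁺ < F⁻ < O²⁻ < N³⁻ < P³⁻. The sixth largest is Mg²⁺.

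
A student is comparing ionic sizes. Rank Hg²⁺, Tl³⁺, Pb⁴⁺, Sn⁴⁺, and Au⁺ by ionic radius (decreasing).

Au⁺ > Hg²⁺ > Tl³⁺ > Pb⁴⁺ > Sn⁴⁺

Tabulating Z and e⁻: Sn⁴⁺: 46 e⁻, Z=50, Pb⁴⁺: 78 e⁻, Z=82, Tl³⁺: 78 e⁻, Z=81, Hg²⁺: 78 e⁻, Z=80, Au⁺: 78 e⁻, Z=79. Sn⁴⁺ < Pb⁴⁺ (same group, 1 shell fewer); Pb⁴⁺ < Tl³⁺ (both 78 e⁻, Z=82>81); Tl³⁺ < Hg²⁺ (isoelectronic, higher Z=81 is smaller); Hg²⁺ < Au⁺ (both 78 e⁻, Z=80>79).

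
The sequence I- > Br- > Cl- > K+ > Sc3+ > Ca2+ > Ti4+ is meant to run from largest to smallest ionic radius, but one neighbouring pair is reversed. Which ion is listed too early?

Sc3+

Compare adjacent ions: Sc3+ and Ca2+ share 18 electrons; the higher nuclear charge on Sc (Z=21) contracts it more, so Sc3+ < Ca2+ — yet in this decreasing list Sc3+ sits before Ca2+. Nothing else is reversed, so Sc3+ should move one place to the right.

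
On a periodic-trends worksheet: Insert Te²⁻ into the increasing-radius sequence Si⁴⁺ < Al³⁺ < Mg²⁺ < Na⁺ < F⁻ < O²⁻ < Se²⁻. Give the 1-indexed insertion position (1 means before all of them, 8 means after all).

8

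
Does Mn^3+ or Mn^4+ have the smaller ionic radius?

These are all Mn ions. Removing more electrons (higher positive charge) pulls the remaining electrons in closer, so Mn^4+ is smallest and Mn^3+ is largest.

Mn^4+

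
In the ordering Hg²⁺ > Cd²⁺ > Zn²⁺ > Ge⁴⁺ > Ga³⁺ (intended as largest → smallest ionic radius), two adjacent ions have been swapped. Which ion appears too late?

Ga³⁺

The pair Ge⁴⁺, Ga³⁺ is the wrong way round — both have 28 electrons but Z(Ge)=32 > Z(Ga)=31, so Ge⁴⁺ should be the smaller of the two. All other adjacent pairs agree with periodic trends, so Ga³⁺ is the misplaced ion.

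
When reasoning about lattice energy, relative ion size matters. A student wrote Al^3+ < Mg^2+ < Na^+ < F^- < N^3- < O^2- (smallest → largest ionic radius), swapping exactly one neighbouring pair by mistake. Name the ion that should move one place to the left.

O^2-

Compare adjacent ions: they are isoelectronic (10 e⁻) and O has more protons than N (8 vs 7), making O^2- smaller — yet in this increasing list N^3- sits before O^2-. Nothing else is reversed, so O^2- should move one place to the left.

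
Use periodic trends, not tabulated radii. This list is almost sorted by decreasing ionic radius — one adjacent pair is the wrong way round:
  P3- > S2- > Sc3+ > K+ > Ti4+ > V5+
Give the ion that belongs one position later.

The pair Sc3+, K+ is the wrong way round — they are isoelectronic (18 e⁻) and Sc has more protons than K (21 vs 19), making Sc3+ smaller. All other adjacent pairs agree with periodic trends, so Sc3+ is the misplaced ion.

Sc3+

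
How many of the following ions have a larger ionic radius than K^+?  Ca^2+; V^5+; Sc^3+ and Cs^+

1

First list Z and electron count for each: V^5+: 18 e⁻, Z=23, Sc^3+: 18 e⁻, Z=21, Ca^2+: 18 e⁻, Z=20, K^+: 18 e⁻, Z=19, Cs^+: 54 e⁻, Z=55. V^5+ < Sc^3+ (isoelectronic, higher Z=23 is smaller); Sc^3+ < Ca^2+ (both 18 e⁻, Z=21>20); Ca^2+ < K^+ (both 18 e⁻, Z=20>19); K^+ < Cs^+ (same group, period 4 vs 6).
Relative to K^+, the ions that are larger are Cs^+. That's 1.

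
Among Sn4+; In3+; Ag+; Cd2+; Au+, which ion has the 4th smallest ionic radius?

Ag+

Tabulating Z and e⁻: Sn4+: 46 e⁻, Z=50, In3+: 46 e⁻, Z=49, Cd2+: 46 e⁻, Z=48, Ag+: 46 e⁻, Z=47, Au+: 78 e⁻, Z=79. Sn4+ < In3+ (isoelectronic, higher Z=50 is smaller); In3+ < Cd2+ (both 46 e⁻, Z=49>48); Cd2+ < Ag+ (isoelectronic, higher Z=48 is smaller); Ag+ < Au+ (same group, period 5 vs 6).
Full ascending order: Sn4+ < In3+ < Cd2+ < Ag+ < Au+. Counting from the smallest, position 4 is Ag+.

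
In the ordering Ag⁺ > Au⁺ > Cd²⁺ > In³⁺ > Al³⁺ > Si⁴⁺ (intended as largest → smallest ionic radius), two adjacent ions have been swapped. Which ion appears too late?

Au⁺

Compare adjacent ions: same group and charge — period 5 sits above period 6, so Ag⁺ is smaller — yet in this decreasing list Ag⁺ sits before Au⁺. Nothing else is reversed, so Au⁺ should move one place to the left.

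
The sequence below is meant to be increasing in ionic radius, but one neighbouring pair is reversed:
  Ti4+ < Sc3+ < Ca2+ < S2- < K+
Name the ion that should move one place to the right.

Compare adjacent ions: both have 18 electrons but Z(K)=19 > Z(S)=16, so K+ should be the smaller of the two — yet in this increasing list S2- sits before K+. Nothing else is reversed, so S2- should move one place to the right.

S2-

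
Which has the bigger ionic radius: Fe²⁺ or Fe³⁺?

These are all Fe ions. Removing more electrons (higher positive charge) pulls the remaining electrons in closer, so Fe³⁺ is smallest and Fe²⁺ is largest.

Fe²⁺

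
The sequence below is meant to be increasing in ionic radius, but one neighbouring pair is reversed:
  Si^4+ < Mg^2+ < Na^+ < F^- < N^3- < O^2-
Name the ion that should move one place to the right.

N^3-

The pair N^3-, O^2- is the wrong way round — both have 10 electrons but Z(O)=8 > Z(N)=7, so O^2- should be the smaller of the two. All other adjacent pairs agree with periodic trends, so N^3- is the misplaced ion.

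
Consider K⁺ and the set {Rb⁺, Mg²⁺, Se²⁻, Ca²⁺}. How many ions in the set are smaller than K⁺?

Mg²⁺ has 10 e⁻ (Z=12), Ca²⁺ has 18 e⁻ (Z=20), K⁺ has 18 e⁻ (Z=19), Rb⁺ has 36 e⁻ (Z=37), Se²⁻ has 36 e⁻ (Z=34). Mg²⁺ < Ca²⁺ (same group, period 3 vs 4); Ca²⁺ < K⁺ (both 18 e⁻, Z=20>19); K⁺ < Rb⁺ (same group, period 4 vs 5); Rb⁺ < Se²⁻ (isoelectronic, higher Z=37 is smaller).
Overall: Mg²⁺ < Ca²⁺ < K⁺ < Rb⁺ < Se²⁻. K⁺ has 2 below it and 2 above. So 2 are smaller.

2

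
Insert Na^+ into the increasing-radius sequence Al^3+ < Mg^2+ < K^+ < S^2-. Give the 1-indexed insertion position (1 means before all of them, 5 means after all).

Electron counts and nuclear charges: Al^3+ (Z=13, 10 e⁻), Mg^2+ (Z=12, 10 e⁻), Na^+ (Z=11, 10 e⁻), K^+ (Z=19, 18 e⁻), S^2- (Z=16, 18 e⁻). Al^3+ < Mg^2+ (isoelectronic, higher Z=13 is smaller); Mg^2+ < Na^+ (both 10 e⁻, Z=12>11); Na^+ < K^+ (same group, 1 shell fewer); K^+ < S^2- (both 18 e⁻, Z=19>16).
Merged order: Al^3+ < Mg^2+ < Na^+ < K^+ < S^2- — Na^+ is number 3.

3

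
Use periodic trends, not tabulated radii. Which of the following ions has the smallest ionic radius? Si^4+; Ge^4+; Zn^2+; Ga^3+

Si^4+

Work out protons and electrons: Si^4+ has 10 e⁻ (Z=14), Ge^4+ has 28 e⁻ (Z=32), Ga^3+ has 28 e⁻ (Z=31), Zn^2+ has 28 e⁻ (Z=30). Si^4+ < Ge^4+ (same group, 1 shell fewer); Ge^4+ < Ga^3+ (isoelectronic, higher Z=32 is smaller); Ga^3+ < Zn^2+ (isoelectronic, higher Z=31 is smaller).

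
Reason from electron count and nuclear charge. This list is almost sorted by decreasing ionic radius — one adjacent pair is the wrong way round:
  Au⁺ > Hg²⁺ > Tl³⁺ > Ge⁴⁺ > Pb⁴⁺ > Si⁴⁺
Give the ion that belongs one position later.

Compare adjacent ions: Ge⁴⁺ and Pb⁴⁺ are in one column with the same charge; the lighter period-4 ion has 2 fewer shells and is smaller — yet in this decreasing list Ge⁴⁺ sits before Pb⁴⁺. Nothing else is reversed, so Ge⁴⁺ should move one place to the right.

Ge⁴⁺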